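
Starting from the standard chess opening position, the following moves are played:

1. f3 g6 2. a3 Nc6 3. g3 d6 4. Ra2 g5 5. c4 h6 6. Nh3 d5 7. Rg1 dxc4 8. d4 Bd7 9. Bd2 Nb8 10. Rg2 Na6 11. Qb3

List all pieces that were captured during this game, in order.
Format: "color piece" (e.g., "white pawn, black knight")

Tracking captures:
  dxc4: captured white pawn

white pawn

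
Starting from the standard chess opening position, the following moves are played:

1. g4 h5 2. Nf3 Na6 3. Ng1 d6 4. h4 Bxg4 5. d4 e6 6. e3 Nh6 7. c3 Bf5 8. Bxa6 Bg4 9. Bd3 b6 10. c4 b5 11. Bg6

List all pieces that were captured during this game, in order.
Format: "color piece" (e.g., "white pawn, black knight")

Tracking captures:
  Bxg4: captured white pawn
  Bxa6: captured black knight

white pawn, black knight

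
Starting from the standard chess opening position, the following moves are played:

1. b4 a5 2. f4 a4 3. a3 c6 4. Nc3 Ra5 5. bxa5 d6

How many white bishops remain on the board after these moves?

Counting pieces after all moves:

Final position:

  a b c d e f g h
  ─────────────────
8│· ♞ ♝ ♛ ♚ ♝ ♞ ♜│8
7│· ♟ · · ♟ ♟ ♟ ♟│7
6│· · ♟ ♟ · · · ·│6
5│♙ · · · · · · ·│5
4│♟ · · · · ♙ · ·│4
3│♙ · ♘ · · · · ·│3
2│· · ♙ ♙ ♙ · ♙ ♙│2
1│♖ · ♗ ♕ ♔ ♗ ♘ ♖│1
  ─────────────────
  a b c d e f g h


2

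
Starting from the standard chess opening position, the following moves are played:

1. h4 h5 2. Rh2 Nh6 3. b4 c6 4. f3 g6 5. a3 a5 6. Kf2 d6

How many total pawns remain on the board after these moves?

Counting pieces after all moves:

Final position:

  a b c d e f g h
  ─────────────────
8│♜ ♞ ♝ ♛ ♚ ♝ · ♜│8
7│· ♟ · · ♟ ♟ · ·│7
6│· · ♟ ♟ · · ♟ ♞│6
5│♟ · · · · · · ♟│5
4│· ♙ · · · · · ♙│4
3│♙ · · · · ♙ · ·│3
2│· · ♙ ♙ ♙ ♔ ♙ ♖│2
1│♖ ♘ ♗ ♕ · ♗ ♘ ·│1
  ─────────────────
  a b c d e f g h


16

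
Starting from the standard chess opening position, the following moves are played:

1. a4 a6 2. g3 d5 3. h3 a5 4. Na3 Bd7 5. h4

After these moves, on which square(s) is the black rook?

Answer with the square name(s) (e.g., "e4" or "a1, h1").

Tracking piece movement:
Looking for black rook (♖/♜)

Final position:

  a b c d e f g h
  ─────────────────
8│♜ ♞ · ♛ ♚ ♝ ♞ ♜│8
7│· ♟ ♟ ♝ ♟ ♟ ♟ ♟│7
6│· · · · · · · ·│6
5│♟ · · ♟ · · · ·│5
4│♙ · · · · · · ♙│4
3│♘ · · · · · ♙ ·│3
2│· ♙ ♙ ♙ ♙ ♙ · ·│2
1│♖ · ♗ ♕ ♔ ♗ ♘ ♖│1
  ─────────────────
  a b c d e f g h


a8, h8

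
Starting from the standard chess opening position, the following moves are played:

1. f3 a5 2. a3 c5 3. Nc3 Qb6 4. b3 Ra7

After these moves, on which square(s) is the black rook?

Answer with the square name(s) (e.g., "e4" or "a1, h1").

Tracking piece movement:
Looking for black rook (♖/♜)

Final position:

  a b c d e f g h
  ─────────────────
8│· ♞ ♝ · ♚ ♝ ♞ ♜│8
7│♜ ♟ · ♟ ♟ ♟ ♟ ♟│7
6│· ♛ · · · · · ·│6
5│♟ · ♟ · · · · ·│5
4│· · · · · · · ·│4
3│♙ ♙ ♘ · · ♙ · ·│3
2│· · ♙ ♙ ♙ · ♙ ♙│2
1│♖ · ♗ ♕ ♔ ♗ ♘ ♖│1
  ─────────────────
  a b c d e f g h


a7, h8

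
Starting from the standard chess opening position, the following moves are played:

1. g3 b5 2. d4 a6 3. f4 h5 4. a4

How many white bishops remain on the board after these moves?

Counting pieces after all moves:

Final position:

  a b c d e f g h
  ─────────────────
8│♜ ♞ ♝ ♛ ♚ ♝ ♞ ♜│8
7│· · ♟ ♟ ♟ ♟ ♟ ·│7
6│♟ · · · · · · ·│6
5│· ♟ · · · · · ♟│5
4│♙ · · ♙ · ♙ · ·│4
3│· · · · · · ♙ ·│3
2│· ♙ ♙ · ♙ · · ♙│2
1│♖ ♘ ♗ ♕ ♔ ♗ ♘ ♖│1
  ─────────────────
  a b c d e f g h


2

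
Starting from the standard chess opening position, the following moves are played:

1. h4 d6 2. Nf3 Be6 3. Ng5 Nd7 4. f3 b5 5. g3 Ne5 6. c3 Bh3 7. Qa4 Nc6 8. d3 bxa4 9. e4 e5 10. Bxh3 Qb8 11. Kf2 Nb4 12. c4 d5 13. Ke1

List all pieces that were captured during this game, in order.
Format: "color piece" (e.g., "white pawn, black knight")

Tracking captures:
  bxa4: captured white queen
  Bxh3: captured black bishop

white queen, black bishop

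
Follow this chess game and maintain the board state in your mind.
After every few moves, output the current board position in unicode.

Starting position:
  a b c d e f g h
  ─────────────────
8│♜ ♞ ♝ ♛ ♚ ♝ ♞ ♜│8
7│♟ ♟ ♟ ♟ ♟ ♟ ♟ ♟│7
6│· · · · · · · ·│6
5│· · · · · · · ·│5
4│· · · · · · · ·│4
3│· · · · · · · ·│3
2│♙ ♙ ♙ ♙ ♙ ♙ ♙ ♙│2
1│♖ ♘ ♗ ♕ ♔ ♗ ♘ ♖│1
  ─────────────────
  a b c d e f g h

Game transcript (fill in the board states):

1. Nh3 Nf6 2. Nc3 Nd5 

  a b c d e f g h
  ─────────────────
8│♜ ♞ ♝ ♛ ♚ ♝ · ♜│8
7│♟ ♟ ♟ ♟ ♟ ♟ ♟ ♟│7
6│· · · · · · · ·│6
5│· · · ♞ · · · ·│5
4│· · · · · · · ·│4
3│· · ♘ · · · · ♘│3
2│♙ ♙ ♙ ♙ ♙ ♙ ♙ ♙│2
1│♖ · ♗ ♕ ♔ ♗ · ♖│1
  ─────────────────
  a b c d e f g h

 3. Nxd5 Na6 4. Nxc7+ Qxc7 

  a b c d e f g h
  ─────────────────
8│♜ · ♝ · ♚ ♝ · ♜│8
7│♟ ♟ ♛ ♟ ♟ ♟ ♟ ♟│7
6│♞ · · · · · · ·│6
5│· · · · · · · ·│5
4│· · · · · · · ·│4
3│· · · · · · · ♘│3
2│♙ ♙ ♙ ♙ ♙ ♙ ♙ ♙│2
1│♖ · ♗ ♕ ♔ ♗ · ♖│1
  ─────────────────
  a b c d e f g h

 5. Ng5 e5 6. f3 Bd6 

  a b c d e f g h
  ─────────────────
8│♜ · ♝ · ♚ · · ♜│8
7│♟ ♟ ♛ ♟ · ♟ ♟ ♟│7
6│♞ · · ♝ · · · ·│6
5│· · · · ♟ · ♘ ·│5
4│· · · · · · · ·│4
3│· · · · · ♙ · ·│3
2│♙ ♙ ♙ ♙ ♙ · ♙ ♙│2
1│♖ · ♗ ♕ ♔ ♗ · ♖│1
  ─────────────────
  a b c d e f g h

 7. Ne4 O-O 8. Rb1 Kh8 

  a b c d e f g h
  ─────────────────
8│♜ · ♝ · · ♜ · ♚│8
7│♟ ♟ ♛ ♟ · ♟ ♟ ♟│7
6│♞ · · ♝ · · · ·│6
5│· · · · ♟ · · ·│5
4│· · · · ♘ · · ·│4
3│· · · · · ♙ · ·│3
2│♙ ♙ ♙ ♙ ♙ · ♙ ♙│2
1│· ♖ ♗ ♕ ♔ ♗ · ♖│1
  ─────────────────
  a b c d e f g h

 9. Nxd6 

  a b c d e f g h
  ─────────────────
8│♜ · ♝ · · ♜ · ♚│8
7│♟ ♟ ♛ ♟ · ♟ ♟ ♟│7
6│♞ · · ♘ · · · ·│6
5│· · · · ♟ · · ·│5
4│· · · · · · · ·│4
3│· · · · · ♙ · ·│3
2│♙ ♙ ♙ ♙ ♙ · ♙ ♙│2
1│· ♖ ♗ ♕ ♔ ♗ · ♖│1
  ─────────────────
  a b c d e f g h


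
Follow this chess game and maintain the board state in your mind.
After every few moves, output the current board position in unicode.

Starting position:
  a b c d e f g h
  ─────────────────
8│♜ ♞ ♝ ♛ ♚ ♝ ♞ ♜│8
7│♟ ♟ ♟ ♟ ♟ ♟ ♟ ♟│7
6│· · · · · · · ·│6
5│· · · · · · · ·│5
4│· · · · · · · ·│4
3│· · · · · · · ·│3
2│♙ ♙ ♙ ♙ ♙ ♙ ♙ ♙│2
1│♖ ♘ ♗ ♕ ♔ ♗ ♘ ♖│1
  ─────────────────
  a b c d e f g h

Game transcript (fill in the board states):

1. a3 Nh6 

  a b c d e f g h
  ─────────────────
8│♜ ♞ ♝ ♛ ♚ ♝ · ♜│8
7│♟ ♟ ♟ ♟ ♟ ♟ ♟ ♟│7
6│· · · · · · · ♞│6
5│· · · · · · · ·│5
4│· · · · · · · ·│4
3│♙ · · · · · · ·│3
2│· ♙ ♙ ♙ ♙ ♙ ♙ ♙│2
1│♖ ♘ ♗ ♕ ♔ ♗ ♘ ♖│1
  ─────────────────
  a b c d e f g h

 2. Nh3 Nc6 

  a b c d e f g h
  ─────────────────
8│♜ · ♝ ♛ ♚ ♝ · ♜│8
7│♟ ♟ ♟ ♟ ♟ ♟ ♟ ♟│7
6│· · ♞ · · · · ♞│6
5│· · · · · · · ·│5
4│· · · · · · · ·│4
3│♙ · · · · · · ♘│3
2│· ♙ ♙ ♙ ♙ ♙ ♙ ♙│2
1│♖ ♘ ♗ ♕ ♔ ♗ · ♖│1
  ─────────────────
  a b c d e f g h

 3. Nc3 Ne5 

  a b c d e f g h
  ─────────────────
8│♜ · ♝ ♛ ♚ ♝ · ♜│8
7│♟ ♟ ♟ ♟ ♟ ♟ ♟ ♟│7
6│· · · · · · · ♞│6
5│· · · · ♞ · · ·│5
4│· · · · · · · ·│4
3│♙ · ♘ · · · · ♘│3
2│· ♙ ♙ ♙ ♙ ♙ ♙ ♙│2
1│♖ · ♗ ♕ ♔ ♗ · ♖│1
  ─────────────────
  a b c d e f g h

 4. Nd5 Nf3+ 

  a b c d e f g h
  ─────────────────
8│♜ · ♝ ♛ ♚ ♝ · ♜│8
7│♟ ♟ ♟ ♟ ♟ ♟ ♟ ♟│7
6│· · · · · · · ♞│6
5│· · · ♘ · · · ·│5
4│· · · · · · · ·│4
3│♙ · · · · ♞ · ♘│3
2│· ♙ ♙ ♙ ♙ ♙ ♙ ♙│2
1│♖ · ♗ ♕ ♔ ♗ · ♖│1
  ─────────────────
  a b c d e f g h

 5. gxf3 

  a b c d e f g h
  ─────────────────
8│♜ · ♝ ♛ ♚ ♝ · ♜│8
7│♟ ♟ ♟ ♟ ♟ ♟ ♟ ♟│7
6│· · · · · · · ♞│6
5│· · · ♘ · · · ·│5
4│· · · · · · · ·│4
3│♙ · · · · ♙ · ♘│3
2│· ♙ ♙ ♙ ♙ ♙ · ♙│2
1│♖ · ♗ ♕ ♔ ♗ · ♖│1
  ─────────────────
  a b c d e f g h


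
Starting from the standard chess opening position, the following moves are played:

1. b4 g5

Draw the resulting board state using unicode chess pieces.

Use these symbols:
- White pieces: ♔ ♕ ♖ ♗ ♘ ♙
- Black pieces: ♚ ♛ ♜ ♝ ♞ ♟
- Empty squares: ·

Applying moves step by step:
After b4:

♜ ♞ ♝ ♛ ♚ ♝ ♞ ♜
♟ ♟ ♟ ♟ ♟ ♟ ♟ ♟
· · · · · · · ·
· · · · · · · ·
· ♙ · · · · · ·
· · · · · · · ·
♙ · ♙ ♙ ♙ ♙ ♙ ♙
♖ ♘ ♗ ♕ ♔ ♗ ♘ ♖


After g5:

♜ ♞ ♝ ♛ ♚ ♝ ♞ ♜
♟ ♟ ♟ ♟ ♟ ♟ · ♟
· · · · · · · ·
· · · · · · ♟ ·
· ♙ · · · · · ·
· · · · · · · ·
♙ · ♙ ♙ ♙ ♙ ♙ ♙
♖ ♘ ♗ ♕ ♔ ♗ ♘ ♖



  a b c d e f g h
  ─────────────────
8│♜ ♞ ♝ ♛ ♚ ♝ ♞ ♜│8
7│♟ ♟ ♟ ♟ ♟ ♟ · ♟│7
6│· · · · · · · ·│6
5│· · · · · · ♟ ·│5
4│· ♙ · · · · · ·│4
3│· · · · · · · ·│3
2│♙ · ♙ ♙ ♙ ♙ ♙ ♙│2
1│♖ ♘ ♗ ♕ ♔ ♗ ♘ ♖│1
  ─────────────────
  a b c d e f g h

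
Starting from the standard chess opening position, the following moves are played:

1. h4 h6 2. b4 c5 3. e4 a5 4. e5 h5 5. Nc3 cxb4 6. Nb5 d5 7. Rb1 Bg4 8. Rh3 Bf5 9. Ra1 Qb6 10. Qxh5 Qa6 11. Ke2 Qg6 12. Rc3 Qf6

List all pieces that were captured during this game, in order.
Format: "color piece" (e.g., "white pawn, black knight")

Tracking captures:
  cxb4: captured white pawn
  Qxh5: captured black pawn

white pawn, black pawn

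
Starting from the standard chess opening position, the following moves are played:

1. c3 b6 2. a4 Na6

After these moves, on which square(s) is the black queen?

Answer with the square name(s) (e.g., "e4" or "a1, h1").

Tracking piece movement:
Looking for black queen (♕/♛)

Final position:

  a b c d e f g h
  ─────────────────
8│♜ · ♝ ♛ ♚ ♝ ♞ ♜│8
7│♟ · ♟ ♟ ♟ ♟ ♟ ♟│7
6│♞ ♟ · · · · · ·│6
5│· · · · · · · ·│5
4│♙ · · · · · · ·│4
3│· · ♙ · · · · ·│3
2│· ♙ · ♙ ♙ ♙ ♙ ♙│2
1│♖ ♘ ♗ ♕ ♔ ♗ ♘ ♖│1
  ─────────────────
  a b c d e f g h


d8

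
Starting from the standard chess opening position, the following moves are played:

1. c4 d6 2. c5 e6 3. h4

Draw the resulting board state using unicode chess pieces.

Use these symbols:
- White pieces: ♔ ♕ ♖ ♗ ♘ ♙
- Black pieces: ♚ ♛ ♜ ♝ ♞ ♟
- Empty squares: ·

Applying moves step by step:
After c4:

♜ ♞ ♝ ♛ ♚ ♝ ♞ ♜
♟ ♟ ♟ ♟ ♟ ♟ ♟ ♟
· · · · · · · ·
· · · · · · · ·
· · ♙ · · · · ·
· · · · · · · ·
♙ ♙ · ♙ ♙ ♙ ♙ ♙
♖ ♘ ♗ ♕ ♔ ♗ ♘ ♖


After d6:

♜ ♞ ♝ ♛ ♚ ♝ ♞ ♜
♟ ♟ ♟ · ♟ ♟ ♟ ♟
· · · ♟ · · · ·
· · · · · · · ·
· · ♙ · · · · ·
· · · · · · · ·
♙ ♙ · ♙ ♙ ♙ ♙ ♙
♖ ♘ ♗ ♕ ♔ ♗ ♘ ♖


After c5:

♜ ♞ ♝ ♛ ♚ ♝ ♞ ♜
♟ ♟ ♟ · ♟ ♟ ♟ ♟
· · · ♟ · · · ·
· · ♙ · · · · ·
· · · · · · · ·
· · · · · · · ·
♙ ♙ · ♙ ♙ ♙ ♙ ♙
♖ ♘ ♗ ♕ ♔ ♗ ♘ ♖


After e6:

♜ ♞ ♝ ♛ ♚ ♝ ♞ ♜
♟ ♟ ♟ · · ♟ ♟ ♟
· · · ♟ ♟ · · ·
· · ♙ · · · · ·
· · · · · · · ·
· · · · · · · ·
♙ ♙ · ♙ ♙ ♙ ♙ ♙
♖ ♘ ♗ ♕ ♔ ♗ ♘ ♖


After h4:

♜ ♞ ♝ ♛ ♚ ♝ ♞ ♜
♟ ♟ ♟ · · ♟ ♟ ♟
· · · ♟ ♟ · · ·
· · ♙ · · · · ·
· · · · · · · ♙
· · · · · · · ·
♙ ♙ · ♙ ♙ ♙ ♙ ·
♖ ♘ ♗ ♕ ♔ ♗ ♘ ♖



  a b c d e f g h
  ─────────────────
8│♜ ♞ ♝ ♛ ♚ ♝ ♞ ♜│8
7│♟ ♟ ♟ · · ♟ ♟ ♟│7
6│· · · ♟ ♟ · · ·│6
5│· · ♙ · · · · ·│5
4│· · · · · · · ♙│4
3│· · · · · · · ·│3
2│♙ ♙ · ♙ ♙ ♙ ♙ ·│2
1│♖ ♘ ♗ ♕ ♔ ♗ ♘ ♖│1
  ─────────────────
  a b c d e f g h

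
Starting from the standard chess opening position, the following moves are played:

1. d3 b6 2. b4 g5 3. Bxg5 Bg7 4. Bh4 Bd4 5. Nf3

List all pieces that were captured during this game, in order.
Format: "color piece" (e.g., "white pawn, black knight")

Tracking captures:
  Bxg5: captured black pawn

black pawn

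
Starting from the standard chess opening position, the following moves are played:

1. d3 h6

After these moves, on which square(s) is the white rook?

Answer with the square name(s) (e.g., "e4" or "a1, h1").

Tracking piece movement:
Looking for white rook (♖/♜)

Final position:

  a b c d e f g h
  ─────────────────
8│♜ ♞ ♝ ♛ ♚ ♝ ♞ ♜│8
7│♟ ♟ ♟ ♟ ♟ ♟ ♟ ·│7
6│· · · · · · · ♟│6
5│· · · · · · · ·│5
4│· · · · · · · ·│4
3│· · · ♙ · · · ·│3
2│♙ ♙ ♙ · ♙ ♙ ♙ ♙│2
1│♖ ♘ ♗ ♕ ♔ ♗ ♘ ♖│1
  ─────────────────
  a b c d e f g h


a1, h1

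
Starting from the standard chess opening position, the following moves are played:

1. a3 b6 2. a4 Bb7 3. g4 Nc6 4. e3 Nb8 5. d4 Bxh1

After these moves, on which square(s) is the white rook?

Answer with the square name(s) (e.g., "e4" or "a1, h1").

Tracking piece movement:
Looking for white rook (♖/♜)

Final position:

  a b c d e f g h
  ─────────────────
8│♜ ♞ · ♛ ♚ ♝ ♞ ♜│8
7│♟ · ♟ ♟ ♟ ♟ ♟ ♟│7
6│· ♟ · · · · · ·│6
5│· · · · · · · ·│5
4│♙ · · ♙ · · ♙ ·│4
3│· · · · ♙ · · ·│3
2│· ♙ ♙ · · ♙ · ♙│2
1│♖ ♘ ♗ ♕ ♔ ♗ ♘ ♝│1
  ─────────────────
  a b c d e f g h


a1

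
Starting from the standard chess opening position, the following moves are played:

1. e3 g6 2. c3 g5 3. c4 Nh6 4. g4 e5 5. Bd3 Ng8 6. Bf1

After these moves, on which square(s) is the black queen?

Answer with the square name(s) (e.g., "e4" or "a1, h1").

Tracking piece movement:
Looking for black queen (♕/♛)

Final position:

  a b c d e f g h
  ─────────────────
8│♜ ♞ ♝ ♛ ♚ ♝ ♞ ♜│8
7│♟ ♟ ♟ ♟ · ♟ · ♟│7
6│· · · · · · · ·│6
5│· · · · ♟ · ♟ ·│5
4│· · ♙ · · · ♙ ·│4
3│· · · · ♙ · · ·│3
2│♙ ♙ · ♙ · ♙ · ♙│2
1│♖ ♘ ♗ ♕ ♔ ♗ ♘ ♖│1
  ─────────────────
  a b c d e f g h


d8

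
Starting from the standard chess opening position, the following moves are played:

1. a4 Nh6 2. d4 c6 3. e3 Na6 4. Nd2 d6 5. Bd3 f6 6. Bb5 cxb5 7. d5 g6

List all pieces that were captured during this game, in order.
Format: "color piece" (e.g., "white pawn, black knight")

Tracking captures:
  cxb5: captured white bishop

white bishop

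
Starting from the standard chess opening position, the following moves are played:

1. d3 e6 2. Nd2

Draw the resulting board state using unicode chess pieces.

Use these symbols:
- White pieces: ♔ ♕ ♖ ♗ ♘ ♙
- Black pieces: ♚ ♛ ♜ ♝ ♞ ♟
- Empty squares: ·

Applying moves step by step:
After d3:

♜ ♞ ♝ ♛ ♚ ♝ ♞ ♜
♟ ♟ ♟ ♟ ♟ ♟ ♟ ♟
· · · · · · · ·
· · · · · · · ·
· · · · · · · ·
· · · ♙ · · · ·
♙ ♙ ♙ · ♙ ♙ ♙ ♙
♖ ♘ ♗ ♕ ♔ ♗ ♘ ♖


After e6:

♜ ♞ ♝ ♛ ♚ ♝ ♞ ♜
♟ ♟ ♟ ♟ · ♟ ♟ ♟
· · · · ♟ · · ·
· · · · · · · ·
· · · · · · · ·
· · · ♙ · · · ·
♙ ♙ ♙ · ♙ ♙ ♙ ♙
♖ ♘ ♗ ♕ ♔ ♗ ♘ ♖


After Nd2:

♜ ♞ ♝ ♛ ♚ ♝ ♞ ♜
♟ ♟ ♟ ♟ · ♟ ♟ ♟
· · · · ♟ · · ·
· · · · · · · ·
· · · · · · · ·
· · · ♙ · · · ·
♙ ♙ ♙ ♘ ♙ ♙ ♙ ♙
♖ · ♗ ♕ ♔ ♗ ♘ ♖



  a b c d e f g h
  ─────────────────
8│♜ ♞ ♝ ♛ ♚ ♝ ♞ ♜│8
7│♟ ♟ ♟ ♟ · ♟ ♟ ♟│7
6│· · · · ♟ · · ·│6
5│· · · · · · · ·│5
4│· · · · · · · ·│4
3│· · · ♙ · · · ·│3
2│♙ ♙ ♙ ♘ ♙ ♙ ♙ ♙│2
1│♖ · ♗ ♕ ♔ ♗ ♘ ♖│1
  ─────────────────
  a b c d e f g h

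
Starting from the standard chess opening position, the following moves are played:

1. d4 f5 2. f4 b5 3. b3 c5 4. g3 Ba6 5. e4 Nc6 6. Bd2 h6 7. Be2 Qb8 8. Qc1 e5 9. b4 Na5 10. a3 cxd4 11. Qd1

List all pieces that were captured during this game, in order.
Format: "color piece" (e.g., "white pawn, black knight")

Tracking captures:
  cxd4: captured white pawn

white pawn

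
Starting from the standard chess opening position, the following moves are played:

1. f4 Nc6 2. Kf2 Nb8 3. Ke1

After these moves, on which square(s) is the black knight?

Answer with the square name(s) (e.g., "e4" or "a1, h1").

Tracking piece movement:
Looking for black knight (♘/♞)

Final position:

  a b c d e f g h
  ─────────────────
8│♜ ♞ ♝ ♛ ♚ ♝ ♞ ♜│8
7│♟ ♟ ♟ ♟ ♟ ♟ ♟ ♟│7
6│· · · · · · · ·│6
5│· · · · · · · ·│5
4│· · · · · ♙ · ·│4
3│· · · · · · · ·│3
2│♙ ♙ ♙ ♙ ♙ · ♙ ♙│2
1│♖ ♘ ♗ ♕ ♔ ♗ ♘ ♖│1
  ─────────────────
  a b c d e f g h


b8, g8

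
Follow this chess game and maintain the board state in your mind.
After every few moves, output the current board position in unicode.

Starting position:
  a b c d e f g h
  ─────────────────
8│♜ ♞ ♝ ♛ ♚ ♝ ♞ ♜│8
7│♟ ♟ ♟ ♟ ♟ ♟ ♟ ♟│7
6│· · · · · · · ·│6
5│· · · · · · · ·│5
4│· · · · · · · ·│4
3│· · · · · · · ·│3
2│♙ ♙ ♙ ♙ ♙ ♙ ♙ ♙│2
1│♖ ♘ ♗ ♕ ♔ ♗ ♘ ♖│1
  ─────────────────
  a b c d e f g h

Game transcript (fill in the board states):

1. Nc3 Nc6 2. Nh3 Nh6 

  a b c d e f g h
  ─────────────────
8│♜ · ♝ ♛ ♚ ♝ · ♜│8
7│♟ ♟ ♟ ♟ ♟ ♟ ♟ ♟│7
6│· · ♞ · · · · ♞│6
5│· · · · · · · ·│5
4│· · · · · · · ·│4
3│· · ♘ · · · · ♘│3
2│♙ ♙ ♙ ♙ ♙ ♙ ♙ ♙│2
1│♖ · ♗ ♕ ♔ ♗ · ♖│1
  ─────────────────
  a b c d e f g h

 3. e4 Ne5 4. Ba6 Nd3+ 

  a b c d e f g h
  ─────────────────
8│♜ · ♝ ♛ ♚ ♝ · ♜│8
7│♟ ♟ ♟ ♟ ♟ ♟ ♟ ♟│7
6│♗ · · · · · · ♞│6
5│· · · · · · · ·│5
4│· · · · ♙ · · ·│4
3│· · ♘ ♞ · · · ♘│3
2│♙ ♙ ♙ ♙ · ♙ ♙ ♙│2
1│♖ · ♗ ♕ ♔ · · ♖│1
  ─────────────────
  a b c d e f g h

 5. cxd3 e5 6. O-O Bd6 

  a b c d e f g h
  ─────────────────
8│♜ · ♝ ♛ ♚ · · ♜│8
7│♟ ♟ ♟ ♟ · ♟ ♟ ♟│7
6│♗ · · ♝ · · · ♞│6
5│· · · · ♟ · · ·│5
4│· · · · ♙ · · ·│4
3│· · ♘ ♙ · · · ♘│3
2│♙ ♙ · ♙ · ♙ ♙ ♙│2
1│♖ · ♗ ♕ · ♖ ♔ ·│1
  ─────────────────
  a b c d e f g h

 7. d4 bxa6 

  a b c d e f g h
  ─────────────────
8│♜ · ♝ ♛ ♚ · · ♜│8
7│♟ · ♟ ♟ · ♟ ♟ ♟│7
6│♟ · · ♝ · · · ♞│6
5│· · · · ♟ · · ·│5
4│· · · ♙ ♙ · · ·│4
3│· · ♘ · · · · ♘│3
2│♙ ♙ · ♙ · ♙ ♙ ♙│2
1│♖ · ♗ ♕ · ♖ ♔ ·│1
  ─────────────────
  a b c d e f g h


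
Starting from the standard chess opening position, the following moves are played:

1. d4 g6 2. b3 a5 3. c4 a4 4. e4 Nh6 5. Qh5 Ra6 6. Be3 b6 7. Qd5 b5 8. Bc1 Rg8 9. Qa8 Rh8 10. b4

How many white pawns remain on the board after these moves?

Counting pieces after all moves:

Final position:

  a b c d e f g h
  ─────────────────
8│♕ ♞ ♝ ♛ ♚ ♝ · ♜│8
7│· · ♟ ♟ ♟ ♟ · ♟│7
6│♜ · · · · · ♟ ♞│6
5│· ♟ · · · · · ·│5
4│♟ ♙ ♙ ♙ ♙ · · ·│4
3│· · · · · · · ·│3
2│♙ · · · · ♙ ♙ ♙│2
1│♖ ♘ ♗ · ♔ ♗ ♘ ♖│1
  ─────────────────
  a b c d e f g h


8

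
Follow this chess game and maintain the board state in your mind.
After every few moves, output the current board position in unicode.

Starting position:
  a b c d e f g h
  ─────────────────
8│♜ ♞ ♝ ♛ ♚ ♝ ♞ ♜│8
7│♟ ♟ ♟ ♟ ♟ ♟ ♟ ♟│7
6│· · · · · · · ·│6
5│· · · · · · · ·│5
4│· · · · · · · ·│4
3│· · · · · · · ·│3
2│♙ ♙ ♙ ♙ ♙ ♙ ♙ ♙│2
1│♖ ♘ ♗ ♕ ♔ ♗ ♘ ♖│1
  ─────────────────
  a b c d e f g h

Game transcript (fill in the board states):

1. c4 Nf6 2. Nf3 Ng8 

  a b c d e f g h
  ─────────────────
8│♜ ♞ ♝ ♛ ♚ ♝ ♞ ♜│8
7│♟ ♟ ♟ ♟ ♟ ♟ ♟ ♟│7
6│· · · · · · · ·│6
5│· · · · · · · ·│5
4│· · ♙ · · · · ·│4
3│· · · · · ♘ · ·│3
2│♙ ♙ · ♙ ♙ ♙ ♙ ♙│2
1│♖ ♘ ♗ ♕ ♔ ♗ · ♖│1
  ─────────────────
  a b c d e f g h

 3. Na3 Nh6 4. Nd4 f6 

  a b c d e f g h
  ─────────────────
8│♜ ♞ ♝ ♛ ♚ ♝ · ♜│8
7│♟ ♟ ♟ ♟ ♟ · ♟ ♟│7
6│· · · · · ♟ · ♞│6
5│· · · · · · · ·│5
4│· · ♙ ♘ · · · ·│4
3│♘ · · · · · · ·│3
2│♙ ♙ · ♙ ♙ ♙ ♙ ♙│2
1│♖ · ♗ ♕ ♔ ♗ · ♖│1
  ─────────────────
  a b c d e f g h

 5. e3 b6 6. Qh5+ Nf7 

  a b c d e f g h
  ─────────────────
8│♜ ♞ ♝ ♛ ♚ ♝ · ♜│8
7│♟ · ♟ ♟ ♟ ♞ ♟ ♟│7
6│· ♟ · · · ♟ · ·│6
5│· · · · · · · ♕│5
4│· · ♙ ♘ · · · ·│4
3│♘ · · · ♙ · · ·│3
2│♙ ♙ · ♙ · ♙ ♙ ♙│2
1│♖ · ♗ · ♔ ♗ · ♖│1
  ─────────────────
  a b c d e f g h

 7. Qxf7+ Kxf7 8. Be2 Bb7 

  a b c d e f g h
  ─────────────────
8│♜ ♞ · ♛ · ♝ · ♜│8
7│♟ ♝ ♟ ♟ ♟ ♚ ♟ ♟│7
6│· ♟ · · · ♟ · ·│6
5│· · · · · · · ·│5
4│· · ♙ ♘ · · · ·│4
3│♘ · · · ♙ · · ·│3
2│♙ ♙ · ♙ ♗ ♙ ♙ ♙│2
1│♖ · ♗ · ♔ · · ♖│1
  ─────────────────
  a b c d e f g h

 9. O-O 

  a b c d e f g h
  ─────────────────
8│♜ ♞ · ♛ · ♝ · ♜│8
7│♟ ♝ ♟ ♟ ♟ ♚ ♟ ♟│7
6│· ♟ · · · ♟ · ·│6
5│· · · · · · · ·│5
4│· · ♙ ♘ · · · ·│4
3│♘ · · · ♙ · · ·│3
2│♙ ♙ · ♙ ♗ ♙ ♙ ♙│2
1│♖ · ♗ · · ♖ ♔ ·│1
  ─────────────────
  a b c d e f g h


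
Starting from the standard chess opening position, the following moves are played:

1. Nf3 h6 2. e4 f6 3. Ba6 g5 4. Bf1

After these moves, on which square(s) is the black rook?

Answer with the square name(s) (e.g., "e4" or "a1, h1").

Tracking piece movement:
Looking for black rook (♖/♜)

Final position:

  a b c d e f g h
  ─────────────────
8│♜ ♞ ♝ ♛ ♚ ♝ ♞ ♜│8
7│♟ ♟ ♟ ♟ ♟ · · ·│7
6│· · · · · ♟ · ♟│6
5│· · · · · · ♟ ·│5
4│· · · · ♙ · · ·│4
3│· · · · · ♘ · ·│3
2│♙ ♙ ♙ ♙ · ♙ ♙ ♙│2
1│♖ ♘ ♗ ♕ ♔ ♗ · ♖│1
  ─────────────────
  a b c d e f g h


a8, h8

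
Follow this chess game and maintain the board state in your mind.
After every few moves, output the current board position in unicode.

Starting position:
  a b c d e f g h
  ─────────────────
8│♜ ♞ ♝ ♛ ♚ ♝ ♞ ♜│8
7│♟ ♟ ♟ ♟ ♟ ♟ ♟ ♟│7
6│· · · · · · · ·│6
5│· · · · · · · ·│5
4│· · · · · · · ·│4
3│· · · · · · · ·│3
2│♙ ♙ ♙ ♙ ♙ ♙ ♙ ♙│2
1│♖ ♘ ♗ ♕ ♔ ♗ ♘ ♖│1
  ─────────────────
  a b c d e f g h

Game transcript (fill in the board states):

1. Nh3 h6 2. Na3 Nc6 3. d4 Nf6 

  a b c d e f g h
  ─────────────────
8│♜ · ♝ ♛ ♚ ♝ · ♜│8
7│♟ ♟ ♟ ♟ ♟ ♟ ♟ ·│7
6│· · ♞ · · ♞ · ♟│6
5│· · · · · · · ·│5
4│· · · ♙ · · · ·│4
3│♘ · · · · · · ♘│3
2│♙ ♙ ♙ · ♙ ♙ ♙ ♙│2
1│♖ · ♗ ♕ ♔ ♗ · ♖│1
  ─────────────────
  a b c d e f g h

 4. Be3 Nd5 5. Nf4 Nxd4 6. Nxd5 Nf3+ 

  a b c d e f g h
  ─────────────────
8│♜ · ♝ ♛ ♚ ♝ · ♜│8
7│♟ ♟ ♟ ♟ ♟ ♟ ♟ ·│7
6│· · · · · · · ♟│6
5│· · · ♘ · · · ·│5
4│· · · · · · · ·│4
3│♘ · · · ♗ ♞ · ·│3
2│♙ ♙ ♙ · ♙ ♙ ♙ ♙│2
1│♖ · · ♕ ♔ ♗ · ♖│1
  ─────────────────
  a b c d e f g h

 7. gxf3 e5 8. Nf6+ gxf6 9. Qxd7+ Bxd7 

  a b c d e f g h
  ─────────────────
8│♜ · · ♛ ♚ ♝ · ♜│8
7│♟ ♟ ♟ ♝ · ♟ · ·│7
6│· · · · · ♟ · ♟│6
5│· · · · ♟ · · ·│5
4│· · · · · · · ·│4
3│♘ · · · ♗ ♙ · ·│3
2│♙ ♙ ♙ · ♙ ♙ · ♙│2
1│♖ · · · ♔ ♗ · ♖│1
  ─────────────────
  a b c d e f g h

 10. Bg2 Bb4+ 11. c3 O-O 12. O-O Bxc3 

  a b c d e f g h
  ─────────────────
8│♜ · · ♛ · ♜ ♚ ·│8
7│♟ ♟ ♟ ♝ · ♟ · ·│7
6│· · · · · ♟ · ♟│6
5│· · · · ♟ · · ·│5
4│· · · · · · · ·│4
3│♘ · ♝ · ♗ ♙ · ·│3
2│♙ ♙ · · ♙ ♙ ♗ ♙│2
1│♖ · · · · ♖ ♔ ·│1
  ─────────────────
  a b c d e f g h

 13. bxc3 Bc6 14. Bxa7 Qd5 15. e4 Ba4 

  a b c d e f g h
  ─────────────────
8│♜ · · · · ♜ ♚ ·│8
7│♗ ♟ ♟ · · ♟ · ·│7
6│· · · · · ♟ · ♟│6
5│· · · ♛ ♟ · · ·│5
4│♝ · · · ♙ · · ·│4
3│♘ · ♙ · · ♙ · ·│3
2│♙ · · · · ♙ ♗ ♙│2
1│♖ · · · · ♖ ♔ ·│1
  ─────────────────
  a b c d e f g h



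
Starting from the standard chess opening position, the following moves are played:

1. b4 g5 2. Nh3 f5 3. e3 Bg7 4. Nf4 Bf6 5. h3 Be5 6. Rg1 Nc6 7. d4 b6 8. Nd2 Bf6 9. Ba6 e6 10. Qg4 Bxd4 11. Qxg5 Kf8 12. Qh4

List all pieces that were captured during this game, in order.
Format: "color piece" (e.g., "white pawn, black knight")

Tracking captures:
  Bxd4: captured white pawn
  Qxg5: captured black pawn

white pawn, black pawn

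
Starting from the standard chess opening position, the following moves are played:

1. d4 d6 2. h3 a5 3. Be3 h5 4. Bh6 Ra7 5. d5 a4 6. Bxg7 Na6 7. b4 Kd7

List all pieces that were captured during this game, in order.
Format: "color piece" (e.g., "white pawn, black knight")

Tracking captures:
  Bxg7: captured black pawn

black pawn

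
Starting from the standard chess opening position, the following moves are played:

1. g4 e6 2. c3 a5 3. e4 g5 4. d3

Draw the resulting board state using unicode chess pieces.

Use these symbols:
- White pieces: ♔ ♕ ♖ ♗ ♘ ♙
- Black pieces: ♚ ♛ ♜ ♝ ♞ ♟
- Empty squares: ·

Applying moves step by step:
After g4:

♜ ♞ ♝ ♛ ♚ ♝ ♞ ♜
♟ ♟ ♟ ♟ ♟ ♟ ♟ ♟
· · · · · · · ·
· · · · · · · ·
· · · · · · ♙ ·
· · · · · · · ·
♙ ♙ ♙ ♙ ♙ ♙ · ♙
♖ ♘ ♗ ♕ ♔ ♗ ♘ ♖


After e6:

♜ ♞ ♝ ♛ ♚ ♝ ♞ ♜
♟ ♟ ♟ ♟ · ♟ ♟ ♟
· · · · ♟ · · ·
· · · · · · · ·
· · · · · · ♙ ·
· · · · · · · ·
♙ ♙ ♙ ♙ ♙ ♙ · ♙
♖ ♘ ♗ ♕ ♔ ♗ ♘ ♖


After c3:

♜ ♞ ♝ ♛ ♚ ♝ ♞ ♜
♟ ♟ ♟ ♟ · ♟ ♟ ♟
· · · · ♟ · · ·
· · · · · · · ·
· · · · · · ♙ ·
· · ♙ · · · · ·
♙ ♙ · ♙ ♙ ♙ · ♙
♖ ♘ ♗ ♕ ♔ ♗ ♘ ♖


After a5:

♜ ♞ ♝ ♛ ♚ ♝ ♞ ♜
· ♟ ♟ ♟ · ♟ ♟ ♟
· · · · ♟ · · ·
♟ · · · · · · ·
· · · · · · ♙ ·
· · ♙ · · · · ·
♙ ♙ · ♙ ♙ ♙ · ♙
♖ ♘ ♗ ♕ ♔ ♗ ♘ ♖


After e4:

♜ ♞ ♝ ♛ ♚ ♝ ♞ ♜
· ♟ ♟ ♟ · ♟ ♟ ♟
· · · · ♟ · · ·
♟ · · · · · · ·
· · · · ♙ · ♙ ·
· · ♙ · · · · ·
♙ ♙ · ♙ · ♙ · ♙
♖ ♘ ♗ ♕ ♔ ♗ ♘ ♖


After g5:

♜ ♞ ♝ ♛ ♚ ♝ ♞ ♜
· ♟ ♟ ♟ · ♟ · ♟
· · · · ♟ · · ·
♟ · · · · · ♟ ·
· · · · ♙ · ♙ ·
· · ♙ · · · · ·
♙ ♙ · ♙ · ♙ · ♙
♖ ♘ ♗ ♕ ♔ ♗ ♘ ♖


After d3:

♜ ♞ ♝ ♛ ♚ ♝ ♞ ♜
· ♟ ♟ ♟ · ♟ · ♟
· · · · ♟ · · ·
♟ · · · · · ♟ ·
· · · · ♙ · ♙ ·
· · ♙ ♙ · · · ·
♙ ♙ · · · ♙ · ♙
♖ ♘ ♗ ♕ ♔ ♗ ♘ ♖



  a b c d e f g h
  ─────────────────
8│♜ ♞ ♝ ♛ ♚ ♝ ♞ ♜│8
7│· ♟ ♟ ♟ · ♟ · ♟│7
6│· · · · ♟ · · ·│6
5│♟ · · · · · ♟ ·│5
4│· · · · ♙ · ♙ ·│4
3│· · ♙ ♙ · · · ·│3
2│♙ ♙ · · · ♙ · ♙│2
1│♖ ♘ ♗ ♕ ♔ ♗ ♘ ♖│1
  ─────────────────
  a b c d e f g h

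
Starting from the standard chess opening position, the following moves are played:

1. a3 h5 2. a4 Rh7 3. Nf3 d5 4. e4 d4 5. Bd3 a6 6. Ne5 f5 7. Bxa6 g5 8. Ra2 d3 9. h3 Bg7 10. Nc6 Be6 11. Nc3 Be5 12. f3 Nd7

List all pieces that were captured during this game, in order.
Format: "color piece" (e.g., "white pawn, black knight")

Tracking captures:
  Bxa6: captured black pawn

black pawn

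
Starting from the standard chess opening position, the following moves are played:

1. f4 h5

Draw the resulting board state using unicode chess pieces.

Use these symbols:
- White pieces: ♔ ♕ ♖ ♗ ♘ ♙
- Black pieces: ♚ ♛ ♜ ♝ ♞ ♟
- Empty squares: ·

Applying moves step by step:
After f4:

♜ ♞ ♝ ♛ ♚ ♝ ♞ ♜
♟ ♟ ♟ ♟ ♟ ♟ ♟ ♟
· · · · · · · ·
· · · · · · · ·
· · · · · ♙ · ·
· · · · · · · ·
♙ ♙ ♙ ♙ ♙ · ♙ ♙
♖ ♘ ♗ ♕ ♔ ♗ ♘ ♖


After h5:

♜ ♞ ♝ ♛ ♚ ♝ ♞ ♜
♟ ♟ ♟ ♟ ♟ ♟ ♟ ·
· · · · · · · ·
· · · · · · · ♟
· · · · · ♙ · ·
· · · · · · · ·
♙ ♙ ♙ ♙ ♙ · ♙ ♙
♖ ♘ ♗ ♕ ♔ ♗ ♘ ♖



  a b c d e f g h
  ─────────────────
8│♜ ♞ ♝ ♛ ♚ ♝ ♞ ♜│8
7│♟ ♟ ♟ ♟ ♟ ♟ ♟ ·│7
6│· · · · · · · ·│6
5│· · · · · · · ♟│5
4│· · · · · ♙ · ·│4
3│· · · · · · · ·│3
2│♙ ♙ ♙ ♙ ♙ · ♙ ♙│2
1│♖ ♘ ♗ ♕ ♔ ♗ ♘ ♖│1
  ─────────────────
  a b c d e f g h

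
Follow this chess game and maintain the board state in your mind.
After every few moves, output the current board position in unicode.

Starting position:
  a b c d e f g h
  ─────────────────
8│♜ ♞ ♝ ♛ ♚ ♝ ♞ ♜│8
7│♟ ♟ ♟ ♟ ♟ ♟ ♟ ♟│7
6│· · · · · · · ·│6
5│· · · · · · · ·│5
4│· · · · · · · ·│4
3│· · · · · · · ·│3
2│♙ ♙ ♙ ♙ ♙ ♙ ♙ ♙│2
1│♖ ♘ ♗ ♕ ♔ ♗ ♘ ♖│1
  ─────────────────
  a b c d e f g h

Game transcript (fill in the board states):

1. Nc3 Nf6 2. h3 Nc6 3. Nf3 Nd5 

  a b c d e f g h
  ─────────────────
8│♜ · ♝ ♛ ♚ ♝ · ♜│8
7│♟ ♟ ♟ ♟ ♟ ♟ ♟ ♟│7
6│· · ♞ · · · · ·│6
5│· · · ♞ · · · ·│5
4│· · · · · · · ·│4
3│· · ♘ · · ♘ · ♙│3
2│♙ ♙ ♙ ♙ ♙ ♙ ♙ ·│2
1│♖ · ♗ ♕ ♔ ♗ · ♖│1
  ─────────────────
  a b c d e f g h

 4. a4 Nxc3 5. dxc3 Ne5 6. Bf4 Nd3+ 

  a b c d e f g h
  ─────────────────
8│♜ · ♝ ♛ ♚ ♝ · ♜│8
7│♟ ♟ ♟ ♟ ♟ ♟ ♟ ♟│7
6│· · · · · · · ·│6
5│· · · · · · · ·│5
4│♙ · · · · ♗ · ·│4
3│· · ♙ ♞ · ♘ · ♙│3
2│· ♙ ♙ · ♙ ♙ ♙ ·│2
1│♖ · · ♕ ♔ ♗ · ♖│1
  ─────────────────
  a b c d e f g h

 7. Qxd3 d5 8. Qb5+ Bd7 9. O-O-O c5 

  a b c d e f g h
  ─────────────────
8│♜ · · ♛ ♚ ♝ · ♜│8
7│♟ ♟ · ♝ ♟ ♟ ♟ ♟│7
6│· · · · · · · ·│6
5│· ♕ ♟ ♟ · · · ·│5
4│♙ · · · · ♗ · ·│4
3│· · ♙ · · ♘ · ♙│3
2│· ♙ ♙ · ♙ ♙ ♙ ·│2
1│· · ♔ ♖ · ♗ · ♖│1
  ─────────────────
  a b c d e f g h

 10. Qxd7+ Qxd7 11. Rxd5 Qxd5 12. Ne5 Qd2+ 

  a b c d e f g h
  ─────────────────
8│♜ · · · ♚ ♝ · ♜│8
7│♟ ♟ · · ♟ ♟ ♟ ♟│7
6│· · · · · · · ·│6
5│· · ♟ · ♘ · · ·│5
4│♙ · · · · ♗ · ·│4
3│· · ♙ · · · · ♙│3
2│· ♙ ♙ ♛ ♙ ♙ ♙ ·│2
1│· · ♔ · · ♗ · ♖│1
  ─────────────────
  a b c d e f g h



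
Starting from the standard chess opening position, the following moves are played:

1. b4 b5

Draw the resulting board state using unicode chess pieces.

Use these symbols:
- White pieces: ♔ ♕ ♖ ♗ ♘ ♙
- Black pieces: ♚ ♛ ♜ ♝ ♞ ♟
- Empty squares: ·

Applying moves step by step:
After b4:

♜ ♞ ♝ ♛ ♚ ♝ ♞ ♜
♟ ♟ ♟ ♟ ♟ ♟ ♟ ♟
· · · · · · · ·
· · · · · · · ·
· ♙ · · · · · ·
· · · · · · · ·
♙ · ♙ ♙ ♙ ♙ ♙ ♙
♖ ♘ ♗ ♕ ♔ ♗ ♘ ♖


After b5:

♜ ♞ ♝ ♛ ♚ ♝ ♞ ♜
♟ · ♟ ♟ ♟ ♟ ♟ ♟
· · · · · · · ·
· ♟ · · · · · ·
· ♙ · · · · · ·
· · · · · · · ·
♙ · ♙ ♙ ♙ ♙ ♙ ♙
♖ ♘ ♗ ♕ ♔ ♗ ♘ ♖



  a b c d e f g h
  ─────────────────
8│♜ ♞ ♝ ♛ ♚ ♝ ♞ ♜│8
7│♟ · ♟ ♟ ♟ ♟ ♟ ♟│7
6│· · · · · · · ·│6
5│· ♟ · · · · · ·│5
4│· ♙ · · · · · ·│4
3│· · · · · · · ·│3
2│♙ · ♙ ♙ ♙ ♙ ♙ ♙│2
1│♖ ♘ ♗ ♕ ♔ ♗ ♘ ♖│1
  ─────────────────
  a b c d e f g h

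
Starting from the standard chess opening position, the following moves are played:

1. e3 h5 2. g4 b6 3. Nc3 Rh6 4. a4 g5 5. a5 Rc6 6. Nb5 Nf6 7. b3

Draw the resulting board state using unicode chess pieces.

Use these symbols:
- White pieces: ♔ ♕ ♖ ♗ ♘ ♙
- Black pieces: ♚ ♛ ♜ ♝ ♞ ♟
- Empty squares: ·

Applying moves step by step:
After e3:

♜ ♞ ♝ ♛ ♚ ♝ ♞ ♜
♟ ♟ ♟ ♟ ♟ ♟ ♟ ♟
· · · · · · · ·
· · · · · · · ·
· · · · · · · ·
· · · · ♙ · · ·
♙ ♙ ♙ ♙ · ♙ ♙ ♙
♖ ♘ ♗ ♕ ♔ ♗ ♘ ♖


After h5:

♜ ♞ ♝ ♛ ♚ ♝ ♞ ♜
♟ ♟ ♟ ♟ ♟ ♟ ♟ ·
· · · · · · · ·
· · · · · · · ♟
· · · · · · · ·
· · · · ♙ · · ·
♙ ♙ ♙ ♙ · ♙ ♙ ♙
♖ ♘ ♗ ♕ ♔ ♗ ♘ ♖


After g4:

♜ ♞ ♝ ♛ ♚ ♝ ♞ ♜
♟ ♟ ♟ ♟ ♟ ♟ ♟ ·
· · · · · · · ·
· · · · · · · ♟
· · · · · · ♙ ·
· · · · ♙ · · ·
♙ ♙ ♙ ♙ · ♙ · ♙
♖ ♘ ♗ ♕ ♔ ♗ ♘ ♖


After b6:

♜ ♞ ♝ ♛ ♚ ♝ ♞ ♜
♟ · ♟ ♟ ♟ ♟ ♟ ·
· ♟ · · · · · ·
· · · · · · · ♟
· · · · · · ♙ ·
· · · · ♙ · · ·
♙ ♙ ♙ ♙ · ♙ · ♙
♖ ♘ ♗ ♕ ♔ ♗ ♘ ♖


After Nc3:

♜ ♞ ♝ ♛ ♚ ♝ ♞ ♜
♟ · ♟ ♟ ♟ ♟ ♟ ·
· ♟ · · · · · ·
· · · · · · · ♟
· · · · · · ♙ ·
· · ♘ · ♙ · · ·
♙ ♙ ♙ ♙ · ♙ · ♙
♖ · ♗ ♕ ♔ ♗ ♘ ♖


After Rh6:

♜ ♞ ♝ ♛ ♚ ♝ ♞ ·
♟ · ♟ ♟ ♟ ♟ ♟ ·
· ♟ · · · · · ♜
· · · · · · · ♟
· · · · · · ♙ ·
· · ♘ · ♙ · · ·
♙ ♙ ♙ ♙ · ♙ · ♙
♖ · ♗ ♕ ♔ ♗ ♘ ♖


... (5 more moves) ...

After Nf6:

♜ ♞ ♝ ♛ ♚ ♝ · ·
♟ · ♟ ♟ ♟ ♟ · ·
· ♟ ♜ · · ♞ · ·
♙ ♘ · · · · ♟ ♟
· · · · · · ♙ ·
· · · · ♙ · · ·
· ♙ ♙ ♙ · ♙ · ♙
♖ · ♗ ♕ ♔ ♗ ♘ ♖


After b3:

♜ ♞ ♝ ♛ ♚ ♝ · ·
♟ · ♟ ♟ ♟ ♟ · ·
· ♟ ♜ · · ♞ · ·
♙ ♘ · · · · ♟ ♟
· · · · · · ♙ ·
· ♙ · · ♙ · · ·
· · ♙ ♙ · ♙ · ♙
♖ · ♗ ♕ ♔ ♗ ♘ ♖



  a b c d e f g h
  ─────────────────
8│♜ ♞ ♝ ♛ ♚ ♝ · ·│8
7│♟ · ♟ ♟ ♟ ♟ · ·│7
6│· ♟ ♜ · · ♞ · ·│6
5│♙ ♘ · · · · ♟ ♟│5
4│· · · · · · ♙ ·│4
3│· ♙ · · ♙ · · ·│3
2│· · ♙ ♙ · ♙ · ♙│2
1│♖ · ♗ ♕ ♔ ♗ ♘ ♖│1
  ─────────────────
  a b c d e f g h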